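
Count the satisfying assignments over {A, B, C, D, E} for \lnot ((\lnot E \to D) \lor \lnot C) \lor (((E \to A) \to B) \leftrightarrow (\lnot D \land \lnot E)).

14

Initial set: {(\lnot ((\lnot E \to D) \lor \lnot C) \lor (((E \to A) \to B) \leftrightarrow (\lnot D \land \lnot E)))}.
(\lnot ((\lnot E \to D) \lor \lnot C) \lor (((E \to A) \to B) \leftrightarrow (\lnot D \land \lnot E))): β-rule — branch into \lnot ((\lnot E \to D) \lor \lnot C)  //  (((E \to A) \to B) \leftrightarrow (\lnot D \land \lnot E)).
  branch 1 (add \lnot ((\lnot E \to D) \lor \lnot C)):
    \lnot ((\lnot E \to D) \lor \lnot C): α-rule — add \lnot (\lnot E \to D), \lnot \lnot C.
    \lnot (\lnot E \to D): α-rule — add \lnot E, \lnot D.
    ○ open, literals {C=1, D=0, E=0}.
  branch 2 (add (((E \to A) \to B) \leftrightarrow (\lnot D \land \lnot E))):
    (((E \to A) \to B) \leftrightarrow (\lnot D \land \lnot E)): β-rule — branch into ((E \to A) \to B), (\lnot D \land \lnot E)  //  \lnot ((E \to A) \to B), \lnot (\lnot D \land \lnot E).
      branch 2.1 (add ((E \to A) \to B), (\lnot D \land \lnot E)):
        (\lnot D \land \lnot E): α-rule — add \lnot D, \lnot E.
        ((E \to A) \to B): β-rule — branch into \lnot (E \to A)  //  B.
          branch 2.1.1 (add \lnot (E \to A)):
            \lnot (E \to A): α-rule — add E, \lnot A.
            × closes — contains both E and \lnot E.
          branch 2.1.2 (add B):
            ○ open, literals {B=1, D=0, E=0}.
      branch 2.2 (add \lnot ((E \to A) \to B), \lnot (\lnot D \land \lnot E)):
        \lnot ((E \to A) \to B): α-rule — add (E \to A), \lnot B.
        \lnot (\lnot D \land \lnot E): β-rule — branch into \lnot \lnot D  //  \lnot \lnot E.
          branch 2.2.1 (add \lnot \lnot D):
            (E \to A): β-rule — branch into \lnot E  //  A.
              branch 2.2.1.1 (add \lnot E):
                ○ open, literals {B=0, D=1, E=0}.
              branch 2.2.1.2 (add A):
                ○ open, literals {A=1, B=0, D=1}.
          branch 2.2.2 (add \lnot \lnot E):
            (E \to A): β-rule — branch into \lnot E  //  A.
              branch 2.2.2.1 (add \lnot E):
                × closes — contains both E and \lnot E.
              branch 2.2.2.2 (add A):
                ○ open, literals {A=1, B=0, E=1}.
2 branches closed, 5 open.
Each open branch fixes some atoms; the unmentioned ones are free. Counting distinct full assignments: branch {C=1, D=0, E=0} (A, B) contributes 4 new; branch {B=1, D=0, E=0} (A, C) contributes 2 new; branch {B=0, D=1, E=0} (A, C) contributes 4 new; branch {A=1, B=0, D=1} (C, E) contributes 2 new; branch {A=1, B=0, E=1} (C, D) contributes 2 new. Total: 14.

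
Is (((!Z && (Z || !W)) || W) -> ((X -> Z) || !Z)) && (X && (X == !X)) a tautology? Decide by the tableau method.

Assume the negation and expand:
Initial set: {F ((((!Z && (Z || !W)) || W) -> ((X -> Z) || !Z)) && (X && (X == !X)))}.
F ((((!Z && (Z || !W)) || W) -> ((X -> Z) || !Z)) && (X && (X == !X))): β-rule — branch into F (((!Z && (Z || !W)) || W) -> ((X -> Z) || !Z))  //  F (X && (X == !X)).
  branch 1 (add F (((!Z && (Z || !W)) || W) -> ((X -> Z) || !Z))):
    F (((!Z && (Z || !W)) || W) -> ((X -> Z) || !Z)): α-rule — add T ((!Z && (Z || !W)) || W), F ((X -> Z) || !Z).
    F ((X -> Z) || !Z): α-rule — add F (X -> Z), F !Z.
    F (X -> Z): α-rule — add T X, F Z.
    × closes — contains both Z and !Z.
  branch 2 (add F (X && (X == !X))):
    F (X && (X == !X)): β-rule — branch into F X  //  F (X == !X).
      branch 2.1 (add F X):
        ○ open, literals {X=0}.
      branch 2.2 (add F (X == !X)):
        F (X == !X): β-rule — branch into T X, F !X  //  F X, T !X.
          branch 2.2.1 (add T X, F !X):
            ○ open, literals {X=1}.
          branch 2.2.2 (add F X, T !X):
            ○ open, literals {X=0}.
1 branch closed, 3 open.
An open branch gives a countermodel: X=0 (unmentioned atoms arbitrary); under it the original formula is false.

Not valid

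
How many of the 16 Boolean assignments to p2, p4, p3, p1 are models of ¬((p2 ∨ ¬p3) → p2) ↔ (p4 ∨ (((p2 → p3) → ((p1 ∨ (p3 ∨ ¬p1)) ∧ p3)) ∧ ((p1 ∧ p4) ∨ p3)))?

4

Initial set: {(¬((p2 ∨ ¬p3) → p2) ↔ (p4 ∨ (((p2 → p3) → ((p1 ∨ (p3 ∨ ¬p1)) ∧ p3)) ∧ ((p1 ∧ p4) ∨ p3))))}.
(¬((p2 ∨ ¬p3) → p2) ↔ (p4 ∨ (((p2 → p3) → ((p1 ∨ (p3 ∨ ¬p1)) ∧ p3)) ∧ ((p1 ∧ p4) ∨ p3)))): β-rule — branch into ¬((p2 ∨ ¬p3) → p2), (p4 ∨ (((p2 → p3) → ((p1 ∨ (p3 ∨ ¬p1)) ∧ p3)) ∧ ((p1 ∧ p4) ∨ p3)))  //  ¬¬((p2 ∨ ¬p3) → p2), ¬(p4 ∨ (((p2 → p3) → ((p1 ∨ (p3 ∨ ¬p1)) ∧ p3)) ∧ ((p1 ∧ p4) ∨ p3))).
  branch 1 (add ¬((p2 ∨ ¬p3) → p2), (p4 ∨ (((p2 → p3) → ((p1 ∨ (p3 ∨ ¬p1)) ∧ p3)) ∧ ((p1 ∧ p4) ∨ p3)))):
    ¬((p2 ∨ ¬p3) → p2): α-rule — add (p2 ∨ ¬p3), ¬p2.
    (p4 ∨ (((p2 → p3) → ((p1 ∨ (p3 ∨ ¬p1)) ∧ p3)) ∧ ((p1 ∧ p4) ∨ p3))): β-rule — branch into p4  //  (((p2 → p3) → ((p1 ∨ (p3 ∨ ¬p1)) ∧ p3)) ∧ ((p1 ∧ p4) ∨ p3)).
      branch 1.1 (add p4):
        (p2 ∨ ¬p3): β-rule — branch into p2  //  ¬p3.
          branch 1.1.1 (add p2):
            × closes — contains both p2 and ¬p2.
          branch 1.1.2 (add ¬p3):
            ○ open, literals {p2=false, p3=false, p4=true}.
      branch 1.2 (add (((p2 → p3) → ((p1 ∨ (p3 ∨ ¬p1)) ∧ p3)) ∧ ((p1 ∧ p4) ∨ p3))):
        (((p2 → p3) → ((p1 ∨ (p3 ∨ ¬p1)) ∧ p3)) ∧ ((p1 ∧ p4) ∨ p3)): α-rule — add ((p2 → p3) → ((p1 ∨ (p3 ∨ ¬p1)) ∧ p3)), ((p1 ∧ p4) ∨ p3).
        (p2 ∨ ¬p3): β-rule — branch into p2  //  ¬p3.
          branch 1.2.1 (add p2):
            × closes — contains both p2 and ¬p2.
          branch 1.2.2 (add ¬p3):
            ((p2 → p3) → ((p1 ∨ (p3 ∨ ¬p1)) ∧ p3)): β-rule — branch into ¬(p2 → p3)  //  ((p1 ∨ (p3 ∨ ¬p1)) ∧ p3).
              branch 1.2.2.1 (add ¬(p2 → p3)):
                ¬(p2 → p3): α-rule — add p2, ¬p3.
                × closes — contains both p2 and ¬p2.
              branch 1.2.2.2 (add ((p1 ∨ (p3 ∨ ¬p1)) ∧ p3)):
                ((p1 ∨ (p3 ∨ ¬p1)) ∧ p3): α-rule — add (p1 ∨ (p3 ∨ ¬p1)), p3.
                × closes — contains both p3 and ¬p3.
  branch 2 (add ¬¬((p2 ∨ ¬p3) → p2), ¬(p4 ∨ (((p2 → p3) → ((p1 ∨ (p3 ∨ ¬p1)) ∧ p3)) ∧ ((p1 ∧ p4) ∨ p3)))):
    ¬(p4 ∨ (((p2 → p3) → ((p1 ∨ (p3 ∨ ¬p1)) ∧ p3)) ∧ ((p1 ∧ p4) ∨ p3))): α-rule — add ¬p4, ¬(((p2 → p3) → ((p1 ∨ (p3 ∨ ¬p1)) ∧ p3)) ∧ ((p1 ∧ p4) ∨ p3)).
    ¬¬((p2 ∨ ¬p3) → p2): β-rule — branch into ¬(p2 ∨ ¬p3)  //  p2.
      branch 2.1 (add ¬(p2 ∨ ¬p3)):
        ¬(p2 ∨ ¬p3): α-rule — add ¬p2, ¬¬p3.
        ¬(((p2 → p3) → ((p1 ∨ (p3 ∨ ¬p1)) ∧ p3)) ∧ ((p1 ∧ p4) ∨ p3)): β-rule — branch into ¬((p2 → p3) → ((p1 ∨ (p3 ∨ ¬p1)) ∧ p3))  //  ¬((p1 ∧ p4) ∨ p3).
          branch 2.1.1 (add ¬((p2 → p3) → ((p1 ∨ (p3 ∨ ¬p1)) ∧ p3))):
            ¬((p2 → p3) → ((p1 ∨ (p3 ∨ ¬p1)) ∧ p3)): α-rule — add (p2 → p3), ¬((p1 ∨ (p3 ∨ ¬p1)) ∧ p3).
            (p2 → p3): β-rule — branch into ¬p2  //  p3.
              branch 2.1.1.1 (add ¬p2):
                ¬((p1 ∨ (p3 ∨ ¬p1)) ∧ p3): β-rule — branch into ¬(p1 ∨ (p3 ∨ ¬p1))  //  ¬p3.
                  branch 2.1.1.1.1 (add ¬(p1 ∨ (p3 ∨ ¬p1))):
                    ¬(p1 ∨ (p3 ∨ ¬p1)): α-rule — add ¬p1, ¬(p3 ∨ ¬p1).
                    ¬(p3 ∨ ¬p1): α-rule — add ¬p3, ¬¬p1.
                    × closes — contains both p3 and ¬p3.
                  branch 2.1.1.1.2 (add ¬p3):
                    × closes — contains both p3 and ¬p3.
              branch 2.1.1.2 (add p3):
                ¬((p1 ∨ (p3 ∨ ¬p1)) ∧ p3): β-rule — branch into ¬(p1 ∨ (p3 ∨ ¬p1))  //  ¬p3.
                  branch 2.1.1.2.1 (add ¬(p1 ∨ (p3 ∨ ¬p1))):
                    ¬(p1 ∨ (p3 ∨ ¬p1)): α-rule — add ¬p1, ¬(p3 ∨ ¬p1).
                    ¬(p3 ∨ ¬p1): α-rule — add ¬p3, ¬¬p1.
                    × closes — contains both p3 and ¬p3.
                  branch 2.1.1.2.2 (add ¬p3):
                    × closes — contains both p3 and ¬p3.
          branch 2.1.2 (add ¬((p1 ∧ p4) ∨ p3)):
            ¬((p1 ∧ p4) ∨ p3): α-rule — add ¬(p1 ∧ p4), ¬p3.
            × closes — contains both p3 and ¬p3.
      branch 2.2 (add p2):
        ¬(((p2 → p3) → ((p1 ∨ (p3 ∨ ¬p1)) ∧ p3)) ∧ ((p1 ∧ p4) ∨ p3)): β-rule — branch into ¬((p2 → p3) → ((p1 ∨ (p3 ∨ ¬p1)) ∧ p3))  //  ¬((p1 ∧ p4) ∨ p3).
          branch 2.2.1 (add ¬((p2 → p3) → ((p1 ∨ (p3 ∨ ¬p1)) ∧ p3))):
            ¬((p2 → p3) → ((p1 ∨ (p3 ∨ ¬p1)) ∧ p3)): α-rule — add (p2 → p3), ¬((p1 ∨ (p3 ∨ ¬p1)) ∧ p3).
            (p2 → p3): β-rule — branch into ¬p2  //  p3.
              branch 2.2.1.1 (add ¬p2):
                × closes — contains both p2 and ¬p2.
              branch 2.2.1.2 (add p3):
                ¬((p1 ∨ (p3 ∨ ¬p1)) ∧ p3): β-rule — branch into ¬(p1 ∨ (p3 ∨ ¬p1))  //  ¬p3.
                  branch 2.2.1.2.1 (add ¬(p1 ∨ (p3 ∨ ¬p1))):
                    ¬(p1 ∨ (p3 ∨ ¬p1)): α-rule — add ¬p1, ¬(p3 ∨ ¬p1).
                    ¬(p3 ∨ ¬p1): α-rule — add ¬p3, ¬¬p1.
                    × closes — contains both p3 and ¬p3.
                  branch 2.2.1.2.2 (add ¬p3):
                    × closes — contains both p3 and ¬p3.
          branch 2.2.2 (add ¬((p1 ∧ p4) ∨ p3)):
            ¬((p1 ∧ p4) ∨ p3): α-rule — add ¬(p1 ∧ p4), ¬p3.
            ¬(p1 ∧ p4): β-rule — branch into ¬p1  //  ¬p4.
              branch 2.2.2.1 (add ¬p1):
                ○ open, literals {p1=false, p2=true, p3=false, p4=false}.
              branch 2.2.2.2 (add ¬p4):
                ○ open, literals {p2=true, p3=false, p4=false}.
12 branches closed, 3 open.
Each open branch fixes some atoms; the unmentioned ones are free. Counting distinct full assignments: branch {p2=false, p3=false, p4=true} (p1) contributes 2 new; branch {p1=false, p2=true, p3=false, p4=false} (none free) contributes 1 new; branch {p2=true, p3=false, p4=false} (p1) contributes 1 new. Total: 4.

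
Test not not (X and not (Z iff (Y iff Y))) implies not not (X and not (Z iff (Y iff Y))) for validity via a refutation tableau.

Assume the negation and expand:
Initial set: {not (not not (X and not (Z iff (Y iff Y))) implies not not (X and not (Z iff (Y iff Y))))}.
not (not not (X and not (Z iff (Y iff Y))) implies not not (X and not (Z iff (Y iff Y)))): α-rule — add not not (X and not (Z iff (Y iff Y))), not not not (X and not (Z iff (Y iff Y))).
not not (X and not (Z iff (Y iff Y))): drop double negation, giving (X and not (Z iff (Y iff Y))).
not not not (X and not (Z iff (Y iff Y))): drop double negation, giving not (X and not (Z iff (Y iff Y))).
(X and not (Z iff (Y iff Y))): α-rule — add X, not (Z iff (Y iff Y)).
not (X and not (Z iff (Y iff Y))): β-rule — branch into not X  //  not not (Z iff (Y iff Y)).
  branch 1 (add not X):
    × closes — contains both X and not X.
  branch 2 (add not not (Z iff (Y iff Y))):
    not (Z iff (Y iff Y)): β-rule — branch into Z, not (Y iff Y)  //  not Z, (Y iff Y).
      branch 2.1 (add Z, not (Y iff Y)):
        not not (Z iff (Y iff Y)): β-rule — branch into Z, (Y iff Y)  //  not Z, not (Y iff Y).
          branch 2.1.1 (add Z, (Y iff Y)):
            not (Y iff Y): β-rule — branch into Y, not Y  //  not Y, Y.
              branch 2.1.1.1 (add Y, not Y):
                × closes — contains both Y and not Y.
              branch 2.1.1.2 (add not Y, Y):
                × closes — contains both Y and not Y.
          branch 2.1.2 (add not Z, not (Y iff Y)):
            × closes — contains both Z and not Z.
      branch 2.2 (add not Z, (Y iff Y)):
        not not (Z iff (Y iff Y)): β-rule — branch into Z, (Y iff Y)  //  not Z, not (Y iff Y).
          branch 2.2.1 (add Z, (Y iff Y)):
            × closes — contains both Z and not Z.
          branch 2.2.2 (add not Z, not (Y iff Y)):
            (Y iff Y): β-rule — branch into Y, Y  //  not Y, not Y.
              branch 2.2.2.1 (add Y, Y):
                not (Y iff Y): β-rule — branch into Y, not Y  //  not Y, Y.
                  branch 2.2.2.1.1 (add Y, not Y):
                    × closes — contains both Y and not Y.
                  branch 2.2.2.1.2 (add not Y, Y):
                    × closes — contains both Y and not Y.
              branch 2.2.2.2 (add not Y, not Y):
                not (Y iff Y): β-rule — branch into Y, not Y  //  not Y, Y.
                  branch 2.2.2.2.1 (add Y, not Y):
                    × closes — contains both Y and not Y.
                  branch 2.2.2.2.2 (add not Y, Y):
                    × closes — contains both Y and not Y.
All 9 branches close.
Every branch closed, so the negation is unsatisfiable and the formula is valid.

Valid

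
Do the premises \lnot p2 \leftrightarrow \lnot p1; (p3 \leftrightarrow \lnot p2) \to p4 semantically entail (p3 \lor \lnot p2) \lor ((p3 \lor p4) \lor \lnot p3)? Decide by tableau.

Yes

Initial set: {(\lnot p2 \leftrightarrow \lnot p1); ((p3 \leftrightarrow \lnot p2) \to p4); \lnot ((p3 \lor \lnot p2) \lor ((p3 \lor p4) \lor \lnot p3))}.
\lnot ((p3 \lor \lnot p2) \lor ((p3 \lor p4) \lor \lnot p3)): α-rule — add \lnot (p3 \lor \lnot p2), \lnot ((p3 \lor p4) \lor \lnot p3).
\lnot (p3 \lor \lnot p2): α-rule — add \lnot p3, \lnot \lnot p2.
\lnot ((p3 \lor p4) \lor \lnot p3): α-rule — add \lnot (p3 \lor p4), \lnot \lnot p3.
× closes — contains both p3 and \lnot p3.
All 1 branch closes.
Every branch closed, so the premises entail the conclusion.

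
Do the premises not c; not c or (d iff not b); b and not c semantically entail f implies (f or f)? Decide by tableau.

Yes

Initial set: {not c; (not c or (d iff not b)); (b and not c); not (f implies (f or f))}.
(b and not c): α-rule — add b, not c.
not (f implies (f or f)): α-rule — add f, not (f or f).
not (f or f): α-rule — add not f, not f.
× closes — contains both f and not f.
All 1 branch closes.
Every branch closed, so the premises entail the conclusion.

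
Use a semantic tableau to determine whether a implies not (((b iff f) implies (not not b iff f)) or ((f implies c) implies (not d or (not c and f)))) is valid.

Assume the negation and expand:
Initial set: {not (a implies not (((b iff f) implies (not not b iff f)) or ((f implies c) implies (not d or (not c and f)))))}.
not (a implies not (((b iff f) implies (not not b iff f)) or ((f implies c) implies (not d or (not c and f))))): α-rule — add a, not not (((b iff f) implies (not not b iff f)) or ((f implies c) implies (not d or (not c and f)))).
not not (((b iff f) implies (not not b iff f)) or ((f implies c) implies (not d or (not c and f)))): β-rule — branch into ((b iff f) implies (not not b iff f))  //  ((f implies c) implies (not d or (not c and f))).
  branch 1 (add ((b iff f) implies (not not b iff f))):
    ((b iff f) implies (not not b iff f)): β-rule — branch into not (b iff f)  //  (not not b iff f).
      branch 1.1 (add not (b iff f)):
        not (b iff f): β-rule — branch into b, not f  //  not b, f.
          branch 1.1.1 (add b, not f):
            ○ open, literals {a=T, b=T, f=F}.
          branch 1.1.2 (add not b, f):
            ○ open, literals {a=T, b=F, f=T}.
      branch 1.2 (add (not not b iff f)):
        (not not b iff f): β-rule — branch into not not b, f  //  not not not b, not f.
          branch 1.2.1 (add not not b, f):
            not not b: drop double negation, giving b.
            ○ open, literals {a=T, b=T, f=T}.
          branch 1.2.2 (add not not not b, not f):
            not not not b: drop double negation, giving not b.
            ○ open, literals {a=T, b=F, f=F}.
  branch 2 (add ((f implies c) implies (not d or (not c and f)))):
    ((f implies c) implies (not d or (not c and f))): β-rule — branch into not (f implies c)  //  (not d or (not c and f)).
      branch 2.1 (add not (f implies c)):
        not (f implies c): α-rule — add f, not c.
        ○ open, literals {a=T, c=F, f=T}.
      branch 2.2 (add (not d or (not c and f))):
        (not d or (not c and f)): β-rule — branch into not d  //  (not c and f).
          branch 2.2.1 (add not d):
            ○ open, literals {a=T, d=F}.
          branch 2.2.2 (add (not c and f)):
            (not c and f): α-rule — add not c, f.
            ○ open, literals {a=T, c=F, f=T}.
0 branches closed, 7 open.
An open branch gives a countermodel: a=T, b=T, f=F (unmentioned atoms arbitrary); under it the original formula is false.

Not valid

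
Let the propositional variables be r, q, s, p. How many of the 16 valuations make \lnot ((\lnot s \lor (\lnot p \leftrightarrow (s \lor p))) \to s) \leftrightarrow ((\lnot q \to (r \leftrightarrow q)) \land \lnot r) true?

Initial set: {T (\lnot ((\lnot s \lor (\lnot p \leftrightarrow (s \lor p))) \to s) \leftrightarrow ((\lnot q \to (r \leftrightarrow q)) \land \lnot r))}.
T (\lnot ((\lnot s \lor (\lnot p \leftrightarrow (s \lor p))) \to s) \leftrightarrow ((\lnot q \to (r \leftrightarrow q)) \land \lnot r)): β-rule — branch into T \lnot ((\lnot s \lor (\lnot p \leftrightarrow (s \lor p))) \to s), T ((\lnot q \to (r \leftrightarrow q)) \land \lnot r)  //  F \lnot ((\lnot s \lor (\lnot p \leftrightarrow (s \lor p))) \to s), F ((\lnot q \to (r \leftrightarrow q)) \land \lnot r).
  branch 1 (add T \lnot ((\lnot s \lor (\lnot p \leftrightarrow (s \lor p))) \to s), T ((\lnot q \to (r \leftrightarrow q)) \land \lnot r)):
    T \lnot ((\lnot s \lor (\lnot p \leftrightarrow (s \lor p))) \to s): α-rule — add T (\lnot s \lor (\lnot p \leftrightarrow (s \lor p))), F s.
    T ((\lnot q \to (r \leftrightarrow q)) \land \lnot r): α-rule — add T (\lnot q \to (r \leftrightarrow q)), T \lnot r.
    T (\lnot s \lor (\lnot p \leftrightarrow (s \lor p))): β-rule — branch into T \lnot s  //  T (\lnot p \leftrightarrow (s \lor p)).
      branch 1.1 (add T \lnot s):
        T (\lnot q \to (r \leftrightarrow q)): β-rule — branch into F \lnot q  //  T (r \leftrightarrow q).
          branch 1.1.1 (add F \lnot q):
            ○ open, literals {q=T, r=F, s=F}.
          branch 1.1.2 (add T (r \leftrightarrow q)):
            T (r \leftrightarrow q): β-rule — branch into T r, T q  //  F r, F q.
              branch 1.1.2.1 (add T r, T q):
                × closes — contains both r and \lnot r.
              branch 1.1.2.2 (add F r, F q):
                ○ open, literals {q=F, r=F, s=F}.
      branch 1.2 (add T (\lnot p \leftrightarrow (s \lor p))):
        T (\lnot q \to (r \leftrightarrow q)): β-rule — branch into F \lnot q  //  T (r \leftrightarrow q).
          branch 1.2.1 (add F \lnot q):
            T (\lnot p \leftrightarrow (s \lor p)): β-rule — branch into T \lnot p, T (s \lor p)  //  F \lnot p, F (s \lor p).
              branch 1.2.1.1 (add T \lnot p, T (s \lor p)):
                T (s \lor p): β-rule — branch into T s  //  T p.
                  branch 1.2.1.1.1 (add T s):
                    × closes — contains both s and \lnot s.
                  branch 1.2.1.1.2 (add T p):
                    × closes — contains both p and \lnot p.
              branch 1.2.1.2 (add F \lnot p, F (s \lor p)):
                F (s \lor p): α-rule — add F s, F p.
                × closes — contains both p and \lnot p.
          branch 1.2.2 (add T (r \leftrightarrow q)):
            T (\lnot p \leftrightarrow (s \lor p)): β-rule — branch into T \lnot p, T (s \lor p)  //  F \lnot p, F (s \lor p).
              branch 1.2.2.1 (add T \lnot p, T (s \lor p)):
                T (r \leftrightarrow q): β-rule — branch into T r, T q  //  F r, F q.
                  branch 1.2.2.1.1 (add T r, T q):
                    × closes — contains both r and \lnot r.
                  branch 1.2.2.1.2 (add F r, F q):
                    T (s \lor p): β-rule — branch into T s  //  T p.
                      branch 1.2.2.1.2.1 (add T s):
                        × closes — contains both s and \lnot s.
                      branch 1.2.2.1.2.2 (add T p):
                        × closes — contains both p and \lnot p.
              branch 1.2.2.2 (add F \lnot p, F (s \lor p)):
                F (s \lor p): α-rule — add F s, F p.
                × closes — contains both p and \lnot p.
  branch 2 (add F \lnot ((\lnot s \lor (\lnot p \leftrightarrow (s \lor p))) \to s), F ((\lnot q \to (r \leftrightarrow q)) \land \lnot r)):
    F \lnot ((\lnot s \lor (\lnot p \leftrightarrow (s \lor p))) \to s): β-rule — branch into F (\lnot s \lor (\lnot p \leftrightarrow (s \lor p)))  //  T s.
      branch 2.1 (add F (\lnot s \lor (\lnot p \leftrightarrow (s \lor p)))):
        F (\lnot s \lor (\lnot p \leftrightarrow (s \lor p))): α-rule — add F \lnot s, F (\lnot p \leftrightarrow (s \lor p)).
        F ((\lnot q \to (r \leftrightarrow q)) \land \lnot r): β-rule — branch into F (\lnot q \to (r \leftrightarrow q))  //  F \lnot r.
          branch 2.1.1 (add F (\lnot q \to (r \leftrightarrow q))):
            F (\lnot q \to (r \leftrightarrow q)): α-rule — add T \lnot q, F (r \leftrightarrow q).
            F (\lnot p \leftrightarrow (s \lor p)): β-rule — branch into T \lnot p, F (s \lor p)  //  F \lnot p, T (s \lor p).
              branch 2.1.1.1 (add T \lnot p, F (s \lor p)):
                F (s \lor p): α-rule — add F s, F p.
                × closes — contains both s and \lnot s.
              branch 2.1.1.2 (add F \lnot p, T (s \lor p)):
                F (r \leftrightarrow q): β-rule — branch into T r, F q  //  F r, T q.
                  branch 2.1.1.2.1 (add T r, F q):
                    T (s \lor p): β-rule — branch into T s  //  T p.
                      branch 2.1.1.2.1.1 (add T s):
                        ○ open, literals {p=T, q=F, r=T, s=T}.
                      branch 2.1.1.2.1.2 (add T p):
                        ○ open, literals {p=T, q=F, r=T, s=T}.
                  branch 2.1.1.2.2 (add F r, T q):
                    × closes — contains both q and \lnot q.
          branch 2.1.2 (add F \lnot r):
            F (\lnot p \leftrightarrow (s \lor p)): β-rule — branch into T \lnot p, F (s \lor p)  //  F \lnot p, T (s \lor p).
              branch 2.1.2.1 (add T \lnot p, F (s \lor p)):
                F (s \lor p): α-rule — add F s, F p.
                × closes — contains both s and \lnot s.
              branch 2.1.2.2 (add F \lnot p, T (s \lor p)):
                T (s \lor p): β-rule — branch into T s  //  T p.
                  branch 2.1.2.2.1 (add T s):
                    ○ open, literals {p=T, r=T, s=T}.
                  branch 2.1.2.2.2 (add T p):
                    ○ open, literals {p=T, r=T, s=T}.
      branch 2.2 (add T s):
        F ((\lnot q \to (r \leftrightarrow q)) \land \lnot r): β-rule — branch into F (\lnot q \to (r \leftrightarrow q))  //  F \lnot r.
          branch 2.2.1 (add F (\lnot q \to (r \leftrightarrow q))):
            F (\lnot q \to (r \leftrightarrow q)): α-rule — add T \lnot q, F (r \leftrightarrow q).
            F (r \leftrightarrow q): β-rule — branch into T r, F q  //  F r, T q.
              branch 2.2.1.1 (add T r, F q):
                ○ open, literals {q=F, r=T, s=T}.
              branch 2.2.1.2 (add F r, T q):
                × closes — contains both q and \lnot q.
          branch 2.2.2 (add F \lnot r):
            ○ open, literals {r=T, s=T}.
12 branches closed, 8 open.
Each open branch fixes some atoms; the unmentioned ones are free. Counting distinct full assignments: branch {q=T, r=F, s=F} (p) contributes 2 new; branch {q=F, r=F, s=F} (p) contributes 2 new; branch {p=T, q=F, r=T, s=T} (none free) contributes 1 new; branch {p=T, q=F, r=T, s=T} (none free) contributes 0 new; branch {p=T, r=T, s=T} (q) contributes 1 new; branch {p=T, r=T, s=T} (q) contributes 0 new; branch {q=F, r=T, s=T} (p) contributes 1 new; branch {r=T, s=T} (q, p) contributes 1 new. Total: 8.

8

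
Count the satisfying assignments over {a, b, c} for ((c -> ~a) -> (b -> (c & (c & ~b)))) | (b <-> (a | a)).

Initial set: {(((c -> ~a) -> (b -> (c & (c & ~b)))) | (b <-> (a | a)))}.
(((c -> ~a) -> (b -> (c & (c & ~b)))) | (b <-> (a | a))): β-rule — branch into ((c -> ~a) -> (b -> (c & (c & ~b))))  //  (b <-> (a | a)).
  branch 1 (add ((c -> ~a) -> (b -> (c & (c & ~b))))):
    ((c -> ~a) -> (b -> (c & (c & ~b)))): β-rule — branch into ~(c -> ~a)  //  (b -> (c & (c & ~b))).
      branch 1.1 (add ~(c -> ~a)):
        ~(c -> ~a): α-rule — add c, ~~a.
        ○ open, literals {a=1, c=1}.
      branch 1.2 (add (b -> (c & (c & ~b)))):
        (b -> (c & (c & ~b))): β-rule — branch into ~b  //  (c & (c & ~b)).
          branch 1.2.1 (add ~b):
            ○ open, literals {b=0}.
          branch 1.2.2 (add (c & (c & ~b))):
            (c & (c & ~b)): α-rule — add c, (c & ~b).
            (c & ~b): α-rule — add c, ~b.
            ○ open, literals {b=0, c=1}.
  branch 2 (add (b <-> (a | a))):
    (b <-> (a | a)): β-rule — branch into b, (a | a)  //  ~b, ~(a | a).
      branch 2.1 (add b, (a | a)):
        (a | a): β-rule — branch into a  //  a.
          branch 2.1.1 (add a):
            ○ open, literals {a=1, b=1}.
          branch 2.1.2 (add a):
            ○ open, literals {a=1, b=1}.
      branch 2.2 (add ~b, ~(a | a)):
        ~(a | a): α-rule — add ~a, ~a.
        ○ open, literals {a=0, b=0}.
0 branches closed, 6 open.
Each open branch fixes some atoms; the unmentioned ones are free. Counting distinct full assignments: branch {a=1, c=1} (b) contributes 2 new; branch {b=0} (a, c) contributes 3 new; branch {b=0, c=1} (a) contributes 0 new; branch {a=1, b=1} (c) contributes 1 new; branch {a=1, b=1} (c) contributes 0 new; branch {a=0, b=0} (c) contributes 0 new. Total: 6.

6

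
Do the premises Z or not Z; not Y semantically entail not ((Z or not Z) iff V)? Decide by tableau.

Initial set: {(Z or not Z); not Y; not not ((Z or not Z) iff V)}.
(Z or not Z): β-rule — branch into Z  //  not Z.
  branch 1 (add Z):
    not not ((Z or not Z) iff V): β-rule — branch into (Z or not Z), V  //  not (Z or not Z), not V.
      branch 1.1 (add (Z or not Z), V):
        (Z or not Z): β-rule — branch into Z  //  not Z.
          branch 1.1.1 (add Z):
            ○ open, literals {V=T, Y=F, Z=T}.
          branch 1.1.2 (add not Z):
            × closes — contains both Z and not Z.
      branch 1.2 (add not (Z or not Z), not V):
        not (Z or not Z): α-rule — add not Z, not not Z.
        × closes — contains both Z and not Z.
  branch 2 (add not Z):
    not not ((Z or not Z) iff V): β-rule — branch into (Z or not Z), V  //  not (Z or not Z), not V.
      branch 2.1 (add (Z or not Z), V):
        (Z or not Z): β-rule — branch into Z  //  not Z.
          branch 2.1.1 (add Z):
            × closes — contains both Z and not Z.
          branch 2.1.2 (add not Z):
            ○ open, literals {V=T, Y=F, Z=F}.
      branch 2.2 (add not (Z or not Z), not V):
        not (Z or not Z): α-rule — add not Z, not not Z.
        × closes — contains both Z and not Z.
4 branches closed, 2 open.
An open branch gives a countermodel: V=T, Y=F, Z=T (unmentioned atoms arbitrary); the premises hold there but the conclusion fails.

No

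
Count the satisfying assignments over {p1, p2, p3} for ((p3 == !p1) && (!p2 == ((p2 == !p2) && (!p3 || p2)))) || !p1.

Initial set: {T (((p3 == !p1) && (!p2 == ((p2 == !p2) && (!p3 || p2)))) || !p1)}.
T (((p3 == !p1) && (!p2 == ((p2 == !p2) && (!p3 || p2)))) || !p1): β-rule — branch into T ((p3 == !p1) && (!p2 == ((p2 == !p2) && (!p3 || p2))))  //  T !p1.
  branch 1 (add T ((p3 == !p1) && (!p2 == ((p2 == !p2) && (!p3 || p2))))):
    T ((p3 == !p1) && (!p2 == ((p2 == !p2) && (!p3 || p2)))): α-rule — add T (p3 == !p1), T (!p2 == ((p2 == !p2) && (!p3 || p2))).
    T (p3 == !p1): β-rule — branch into T p3, T !p1  //  F p3, F !p1.
      branch 1.1 (add T p3, T !p1):
        T (!p2 == ((p2 == !p2) && (!p3 || p2))): β-rule — branch into T !p2, T ((p2 == !p2) && (!p3 || p2))  //  F !p2, F ((p2 == !p2) && (!p3 || p2)).
          branch 1.1.1 (add T !p2, T ((p2 == !p2) && (!p3 || p2))):
            T ((p2 == !p2) && (!p3 || p2)): α-rule — add T (p2 == !p2), T (!p3 || p2).
            T (p2 == !p2): β-rule — branch into T p2, T !p2  //  F p2, F !p2.
              branch 1.1.1.1 (add T p2, T !p2):
                × closes — contains both p2 and !p2.
              branch 1.1.1.2 (add F p2, F !p2):
                × closes — contains both p2 and !p2.
          branch 1.1.2 (add F !p2, F ((p2 == !p2) && (!p3 || p2))):
            F ((p2 == !p2) && (!p3 || p2)): β-rule — branch into F (p2 == !p2)  //  F (!p3 || p2).
              branch 1.1.2.1 (add F (p2 == !p2)):
                F (p2 == !p2): β-rule — branch into T p2, F !p2  //  F p2, T !p2.
                  branch 1.1.2.1.1 (add T p2, F !p2):
                    ○ open, literals {p1=0, p2=1, p3=1}.
                  branch 1.1.2.1.2 (add F p2, T !p2):
                    × closes — contains both p2 and !p2.
              branch 1.1.2.2 (add F (!p3 || p2)):
                F (!p3 || p2): α-rule — add F !p3, F p2.
                × closes — contains both p2 and !p2.
      branch 1.2 (add F p3, F !p1):
        T (!p2 == ((p2 == !p2) && (!p3 || p2))): β-rule — branch into T !p2, T ((p2 == !p2) && (!p3 || p2))  //  F !p2, F ((p2 == !p2) && (!p3 || p2)).
          branch 1.2.1 (add T !p2, T ((p2 == !p2) && (!p3 || p2))):
            T ((p2 == !p2) && (!p3 || p2)): α-rule — add T (p2 == !p2), T (!p3 || p2).
            T (p2 == !p2): β-rule — branch into T p2, T !p2  //  F p2, F !p2.
              branch 1.2.1.1 (add T p2, T !p2):
                × closes — contains both p2 and !p2.
              branch 1.2.1.2 (add F p2, F !p2):
                × closes — contains both p2 and !p2.
          branch 1.2.2 (add F !p2, F ((p2 == !p2) && (!p3 || p2))):
            F ((p2 == !p2) && (!p3 || p2)): β-rule — branch into F (p2 == !p2)  //  F (!p3 || p2).
              branch 1.2.2.1 (add F (p2 == !p2)):
                F (p2 == !p2): β-rule — branch into T p2, F !p2  //  F p2, T !p2.
                  branch 1.2.2.1.1 (add T p2, F !p2):
                    ○ open, literals {p1=1, p2=1, p3=0}.
                  branch 1.2.2.1.2 (add F p2, T !p2):
                    × closes — contains both p2 and !p2.
              branch 1.2.2.2 (add F (!p3 || p2)):
                F (!p3 || p2): α-rule — add F !p3, F p2.
                × closes — contains both p3 and !p3.
  branch 2 (add T !p1):
    ○ open, literals {p1=0}.
8 branches closed, 3 open.
Each open branch fixes some atoms; the unmentioned ones are free. Counting distinct full assignments: branch {p1=0, p2=1, p3=1} (none free) contributes 1 new; branch {p1=1, p2=1, p3=0} (none free) contributes 1 new; branch {p1=0} (p2, p3) contributes 3 new. Total: 5.

5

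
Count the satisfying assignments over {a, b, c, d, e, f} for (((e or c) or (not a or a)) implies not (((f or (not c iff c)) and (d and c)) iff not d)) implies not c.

40

Initial set: {((((e or c) or (not a or a)) implies not (((f or (not c iff c)) and (d and c)) iff not d)) implies not c)}.
((((e or c) or (not a or a)) implies not (((f or (not c iff c)) and (d and c)) iff not d)) implies not c): β-rule — branch into not (((e or c) or (not a or a)) implies not (((f or (not c iff c)) and (d and c)) iff not d))  //  not c.
  branch 1 (add not (((e or c) or (not a or a)) implies not (((f or (not c iff c)) and (d and c)) iff not d))):
    not (((e or c) or (not a or a)) implies not (((f or (not c iff c)) and (d and c)) iff not d)): α-rule — add ((e or c) or (not a or a)), not not (((f or (not c iff c)) and (d and c)) iff not d).
    ((e or c) or (not a or a)): β-rule — branch into (e or c)  //  (not a or a).
      branch 1.1 (add (e or c)):
        not not (((f or (not c iff c)) and (d and c)) iff not d): β-rule — branch into ((f or (not c iff c)) and (d and c)), not d  //  not ((f or (not c iff c)) and (d and c)), not not d.
          branch 1.1.1 (add ((f or (not c iff c)) and (d and c)), not d):
            ((f or (not c iff c)) and (d and c)): α-rule — add (f or (not c iff c)), (d and c).
            (d and c): α-rule — add d, c.
            × closes — contains both d and not d.
          branch 1.1.2 (add not ((f or (not c iff c)) and (d and c)), not not d):
            (e or c): β-rule — branch into e  //  c.
              branch 1.1.2.1 (add e):
                not ((f or (not c iff c)) and (d and c)): β-rule — branch into not (f or (not c iff c))  //  not (d and c).
                  branch 1.1.2.1.1 (add not (f or (not c iff c))):
                    not (f or (not c iff c)): α-rule — add not f, not (not c iff c).
                    not (not c iff c): β-rule — branch into not c, not c  //  not not c, c.
                      branch 1.1.2.1.1.1 (add not c, not c):
                        ○ open, literals {c=F, d=T, e=T, f=F}.
                      branch 1.1.2.1.1.2 (add not not c, c):
                        ○ open, literals {c=T, d=T, e=T, f=F}.
                  branch 1.1.2.1.2 (add not (d and c)):
                    not (d and c): β-rule — branch into not d  //  not c.
                      branch 1.1.2.1.2.1 (add not d):
                        × closes — contains both d and not d.
                      branch 1.1.2.1.2.2 (add not c):
                        ○ open, literals {c=F, d=T, e=T}.
              branch 1.1.2.2 (add c):
                not ((f or (not c iff c)) and (d and c)): β-rule — branch into not (f or (not c iff c))  //  not (d and c).
                  branch 1.1.2.2.1 (add not (f or (not c iff c))):
                    not (f or (not c iff c)): α-rule — add not f, not (not c iff c).
                    not (not c iff c): β-rule — branch into not c, not c  //  not not c, c.
                      branch 1.1.2.2.1.1 (add not c, not c):
                        × closes — contains both c and not c.
                      branch 1.1.2.2.1.2 (add not not c, c):
                        ○ open, literals {c=T, d=T, f=F}.
                  branch 1.1.2.2.2 (add not (d and c)):
                    not (d and c): β-rule — branch into not d  //  not c.
                      branch 1.1.2.2.2.1 (add not d):
                        × closes — contains both d and not d.
                      branch 1.1.2.2.2.2 (add not c):
                        × closes — contains both c and not c.
      branch 1.2 (add (not a or a)):
        not not (((f or (not c iff c)) and (d and c)) iff not d): β-rule — branch into ((f or (not c iff c)) and (d and c)), not d  //  not ((f or (not c iff c)) and (d and c)), not not d.
          branch 1.2.1 (add ((f or (not c iff c)) and (d and c)), not d):
            ((f or (not c iff c)) and (d and c)): α-rule — add (f or (not c iff c)), (d and c).
            (d and c): α-rule — add d, c.
            × closes — contains both d and not d.
          branch 1.2.2 (add not ((f or (not c iff c)) and (d and c)), not not d):
            (not a or a): β-rule — branch into not a  //  a.
              branch 1.2.2.1 (add not a):
                not ((f or (not c iff c)) and (d and c)): β-rule — branch into not (f or (not c iff c))  //  not (d and c).
                  branch 1.2.2.1.1 (add not (f or (not c iff c))):
                    not (f or (not c iff c)): α-rule — add not f, not (not c iff c).
                    not (not c iff c): β-rule — branch into not c, not c  //  not not c, c.
                      branch 1.2.2.1.1.1 (add not c, not c):
                        ○ open, literals {a=F, c=F, d=T, f=F}.
                      branch 1.2.2.1.1.2 (add not not c, c):
                        ○ open, literals {a=F, c=T, d=T, f=F}.
                  branch 1.2.2.1.2 (add not (d and c)):
                    not (d and c): β-rule — branch into not d  //  not c.
                      branch 1.2.2.1.2.1 (add not d):
                        × closes — contains both d and not d.
                      branch 1.2.2.1.2.2 (add not c):
                        ○ open, literals {a=F, c=F, d=T}.
              branch 1.2.2.2 (add a):
                not ((f or (not c iff c)) and (d and c)): β-rule — branch into not (f or (not c iff c))  //  not (d and c).
                  branch 1.2.2.2.1 (add not (f or (not c iff c))):
                    not (f or (not c iff c)): α-rule — add not f, not (not c iff c).
                    not (not c iff c): β-rule — branch into not c, not c  //  not not c, c.
                      branch 1.2.2.2.1.1 (add not c, not c):
                        ○ open, literals {a=T, c=F, d=T, f=F}.
                      branch 1.2.2.2.1.2 (add not not c, c):
                        ○ open, literals {a=T, c=T, d=T, f=F}.
                  branch 1.2.2.2.2 (add not (d and c)):
                    not (d and c): β-rule — branch into not d  //  not c.
                      branch 1.2.2.2.2.1 (add not d):
                        × closes — contains both d and not d.
                      branch 1.2.2.2.2.2 (add not c):
                        ○ open, literals {a=T, c=F, d=T}.
  branch 2 (add not c):
    ○ open, literals {c=F}.
8 branches closed, 11 open.
Each open branch fixes some atoms; the unmentioned ones are free. Counting distinct full assignments: branch {c=F, d=T, e=T, f=F} (a, b) contributes 4 new; branch {c=T, d=T, e=T, f=F} (a, b) contributes 4 new; branch {c=F, d=T, e=T} (a, b, f) contributes 4 new; branch {c=T, d=T, f=F} (a, b, e) contributes 4 new; branch {a=F, c=F, d=T, f=F} (b, e) contributes 2 new; branch {a=F, c=T, d=T, f=F} (b, e) contributes 0 new; branch {a=F, c=F, d=T} (b, e, f) contributes 2 new; branch {a=T, c=F, d=T, f=F} (b, e) contributes 2 new; branch {a=T, c=T, d=T, f=F} (b, e) contributes 0 new; branch {a=T, c=F, d=T} (b, e, f) contributes 2 new; branch {c=F} (a, b, d, e, f) contributes 16 new. Total: 40.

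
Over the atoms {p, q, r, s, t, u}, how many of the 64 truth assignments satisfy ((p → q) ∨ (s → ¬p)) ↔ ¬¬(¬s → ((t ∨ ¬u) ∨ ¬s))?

56

Initial set: {(((p → q) ∨ (s → ¬p)) ↔ ¬¬(¬s → ((t ∨ ¬u) ∨ ¬s)))}.
(((p → q) ∨ (s → ¬p)) ↔ ¬¬(¬s → ((t ∨ ¬u) ∨ ¬s))): β-rule — branch into ((p → q) ∨ (s → ¬p)), ¬¬(¬s → ((t ∨ ¬u) ∨ ¬s))  //  ¬((p → q) ∨ (s → ¬p)), ¬¬¬(¬s → ((t ∨ ¬u) ∨ ¬s)).
  branch 1 (add ((p → q) ∨ (s → ¬p)), ¬¬(¬s → ((t ∨ ¬u) ∨ ¬s))):
    ¬¬(¬s → ((t ∨ ¬u) ∨ ¬s)): drop double negation, giving (¬s → ((t ∨ ¬u) ∨ ¬s)).
    ((p → q) ∨ (s → ¬p)): β-rule — branch into (p → q)  //  (s → ¬p).
      branch 1.1 (add (p → q)):
        (¬s → ((t ∨ ¬u) ∨ ¬s)): β-rule — branch into ¬¬s  //  ((t ∨ ¬u) ∨ ¬s).
          branch 1.1.1 (add ¬¬s):
            (p → q): β-rule — branch into ¬p  //  q.
              branch 1.1.1.1 (add ¬p):
                ○ open, literals {p=0, s=1}.
              branch 1.1.1.2 (add q):
                ○ open, literals {q=1, s=1}.
          branch 1.1.2 (add ((t ∨ ¬u) ∨ ¬s)):
            (p → q): β-rule — branch into ¬p  //  q.
              branch 1.1.2.1 (add ¬p):
                ((t ∨ ¬u) ∨ ¬s): β-rule — branch into (t ∨ ¬u)  //  ¬s.
                  branch 1.1.2.1.1 (add (t ∨ ¬u)):
                    (t ∨ ¬u): β-rule — branch into t  //  ¬u.
                      branch 1.1.2.1.1.1 (add t):
                        ○ open, literals {p=0, t=1}.
                      branch 1.1.2.1.1.2 (add ¬u):
                        ○ open, literals {p=0, u=0}.
                  branch 1.1.2.1.2 (add ¬s):
                    ○ open, literals {p=0, s=0}.
              branch 1.1.2.2 (add q):
                ((t ∨ ¬u) ∨ ¬s): β-rule — branch into (t ∨ ¬u)  //  ¬s.
                  branch 1.1.2.2.1 (add (t ∨ ¬u)):
                    (t ∨ ¬u): β-rule — branch into t  //  ¬u.
                      branch 1.1.2.2.1.1 (add t):
                        ○ open, literals {q=1, t=1}.
                      branch 1.1.2.2.1.2 (add ¬u):
                        ○ open, literals {q=1, u=0}.
                  branch 1.1.2.2.2 (add ¬s):
                    ○ open, literals {q=1, s=0}.
      branch 1.2 (add (s → ¬p)):
        (¬s → ((t ∨ ¬u) ∨ ¬s)): β-rule — branch into ¬¬s  //  ((t ∨ ¬u) ∨ ¬s).
          branch 1.2.1 (add ¬¬s):
            (s → ¬p): β-rule — branch into ¬s  //  ¬p.
              branch 1.2.1.1 (add ¬s):
                × closes — contains both s and ¬s.
              branch 1.2.1.2 (add ¬p):
                ○ open, literals {p=0, s=1}.
          branch 1.2.2 (add ((t ∨ ¬u) ∨ ¬s)):
            (s → ¬p): β-rule — branch into ¬s  //  ¬p.
              branch 1.2.2.1 (add ¬s):
                ((t ∨ ¬u) ∨ ¬s): β-rule — branch into (t ∨ ¬u)  //  ¬s.
                  branch 1.2.2.1.1 (add (t ∨ ¬u)):
                    (t ∨ ¬u): β-rule — branch into t  //  ¬u.
                      branch 1.2.2.1.1.1 (add t):
                        ○ open, literals {s=0, t=1}.
                      branch 1.2.2.1.1.2 (add ¬u):
                        ○ open, literals {s=0, u=0}.
                  branch 1.2.2.1.2 (add ¬s):
                    ○ open, literals {s=0}.
              branch 1.2.2.2 (add ¬p):
                ((t ∨ ¬u) ∨ ¬s): β-rule — branch into (t ∨ ¬u)  //  ¬s.
                  branch 1.2.2.2.1 (add (t ∨ ¬u)):
                    (t ∨ ¬u): β-rule — branch into t  //  ¬u.
                      branch 1.2.2.2.1.1 (add t):
                        ○ open, literals {p=0, t=1}.
                      branch 1.2.2.2.1.2 (add ¬u):
                        ○ open, literals {p=0, u=0}.
                  branch 1.2.2.2.2 (add ¬s):
                    ○ open, literals {p=0, s=0}.
  branch 2 (add ¬((p → q) ∨ (s → ¬p)), ¬¬¬(¬s → ((t ∨ ¬u) ∨ ¬s))):
    ¬((p → q) ∨ (s → ¬p)): α-rule — add ¬(p → q), ¬(s → ¬p).
    ¬¬¬(¬s → ((t ∨ ¬u) ∨ ¬s)): drop double negation, giving ¬(¬s → ((t ∨ ¬u) ∨ ¬s)).
    ¬(p → q): α-rule — add p, ¬q.
    ¬(s → ¬p): α-rule — add s, ¬¬p.
    ¬(¬s → ((t ∨ ¬u) ∨ ¬s)): α-rule — add ¬s, ¬((t ∨ ¬u) ∨ ¬s).
    × closes — contains both s and ¬s.
2 branches closed, 15 open.
Each open branch fixes some atoms; the unmentioned ones are free. Counting distinct full assignments: branch {p=0, s=1} (q, r, t, u) contributes 16 new; branch {q=1, s=1} (p, r, t, u) contributes 8 new; branch {p=0, t=1} (q, r, s, u) contributes 8 new; branch {p=0, u=0} (q, r, s, t) contributes 4 new; branch {p=0, s=0} (q, r, t, u) contributes 4 new; branch {q=1, t=1} (p, r, s, u) contributes 4 new; branch {q=1, u=0} (p, r, s, t) contributes 2 new; branch {q=1, s=0} (p, r, t, u) contributes 2 new; branch {p=0, s=1} (q, r, t, u) contributes 0 new; branch {s=0, t=1} (p, q, r, u) contributes 4 new; branch {s=0, u=0} (p, q, r, t) contributes 2 new; branch {s=0} (p, q, r, t, u) contributes 2 new; branch {p=0, t=1} (q, r, s, u) contributes 0 new; branch {p=0, u=0} (q, r, s, t) contributes 0 new; branch {p=0, s=0} (q, r, t, u) contributes 0 new. Total: 56.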